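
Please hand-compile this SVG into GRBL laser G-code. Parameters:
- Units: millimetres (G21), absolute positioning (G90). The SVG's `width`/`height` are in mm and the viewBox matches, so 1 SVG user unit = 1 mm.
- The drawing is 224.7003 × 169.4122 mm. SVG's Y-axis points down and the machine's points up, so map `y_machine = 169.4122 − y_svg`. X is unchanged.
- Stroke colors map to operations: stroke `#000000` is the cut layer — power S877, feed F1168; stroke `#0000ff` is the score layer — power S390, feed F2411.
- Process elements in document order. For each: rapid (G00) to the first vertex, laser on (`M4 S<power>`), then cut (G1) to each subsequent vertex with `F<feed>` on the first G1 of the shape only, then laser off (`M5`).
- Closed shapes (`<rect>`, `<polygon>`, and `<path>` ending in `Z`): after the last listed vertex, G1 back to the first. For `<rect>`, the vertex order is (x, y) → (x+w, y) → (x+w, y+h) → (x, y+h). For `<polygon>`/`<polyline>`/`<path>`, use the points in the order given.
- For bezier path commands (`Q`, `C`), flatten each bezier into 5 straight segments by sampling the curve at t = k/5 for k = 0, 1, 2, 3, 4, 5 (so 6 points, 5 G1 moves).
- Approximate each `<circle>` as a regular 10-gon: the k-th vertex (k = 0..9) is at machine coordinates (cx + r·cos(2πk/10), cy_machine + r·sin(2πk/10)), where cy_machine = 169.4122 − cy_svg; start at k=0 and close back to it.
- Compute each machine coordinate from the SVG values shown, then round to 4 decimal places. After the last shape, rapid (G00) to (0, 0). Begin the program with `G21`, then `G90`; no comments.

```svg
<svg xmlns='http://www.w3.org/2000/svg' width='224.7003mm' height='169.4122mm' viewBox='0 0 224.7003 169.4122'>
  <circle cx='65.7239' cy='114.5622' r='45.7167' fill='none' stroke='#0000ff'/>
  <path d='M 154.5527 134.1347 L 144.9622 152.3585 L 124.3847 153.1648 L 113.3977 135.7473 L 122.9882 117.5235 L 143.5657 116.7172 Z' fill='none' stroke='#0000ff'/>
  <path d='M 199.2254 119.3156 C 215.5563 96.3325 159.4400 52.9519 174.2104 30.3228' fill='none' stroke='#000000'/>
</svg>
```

viewBox `0 0 224.7003 169.4122` with mm width/height → 1 unit = 1 mm. Flip: y_m = 169.4122 − y_svg.

**Shape 1** — `<circle>` circle, stroke `#0000ff` → score (S390, F2411). Machine vertices: (111.4406,54.8500) → (102.7095,81.7216) → (79.8511,98.3292) → (51.5967,98.3292) → (28.7383,81.7216) → (20.0072,54.8500) → (28.7383,27.9784) → (51.5967,11.3708) → (79.8511,11.3708) → (102.7095,27.9784) → (111.4406,54.8500). Closed: final G1 returns to the first vertex.

**Shape 2** — `<path>` regular polygon, stroke `#0000ff` → score (S390, F2411). Machine vertices: (154.5527,35.2775) → (144.9622,17.0537) → (124.3847,16.2474) → (113.3977,33.6649) → (122.9882,51.8887) → (143.5657,52.6950) → (154.5527,35.2775). Closed: final G1 returns to the first vertex.

**Shape 3** — `<path>` cubic bezier, stroke `#000000` → cut (S877, F1168). Control points (SVG): P0=(199.2254,119.3156), P1=(215.5563,96.3325), P2=(159.4400,52.9519), P3=(174.2104,30.3228); sampled at t=k/5. Machine vertices: (199.2254,50.0966) → (201.4769,66.0050) → (193.2212,84.8336) → (181.3382,104.6073) → (172.7079,123.3510) → (174.2104,139.0894). Open path.

G21
G90
G00 X111.4406 Y54.8500
M4 S390
G1 X102.7095 Y81.7216 F2411
G1 X79.8511 Y98.3292
G1 X51.5967 Y98.3292
G1 X28.7383 Y81.7216
G1 X20.0072 Y54.8500
G1 X28.7383 Y27.9784
G1 X51.5967 Y11.3708
G1 X79.8511 Y11.3708
G1 X102.7095 Y27.9784
G1 X111.4406 Y54.8500
M5
G00 X154.5527 Y35.2775
M4 S390
G1 X144.9622 Y17.0537 F2411
G1 X124.3847 Y16.2474
G1 X113.3977 Y33.6649
G1 X122.9882 Y51.8887
G1 X143.5657 Y52.6950
G1 X154.5527 Y35.2775
M5
G00 X199.2254 Y50.0966
M4 S877
G1 X201.4769 Y66.0050 F1168
G1 X193.2212 Y84.8336
G1 X181.3382 Y104.6073
G1 X172.7079 Y123.3510
G1 X174.2104 Y139.0894
M5
G00 X0.0000 Y0.0000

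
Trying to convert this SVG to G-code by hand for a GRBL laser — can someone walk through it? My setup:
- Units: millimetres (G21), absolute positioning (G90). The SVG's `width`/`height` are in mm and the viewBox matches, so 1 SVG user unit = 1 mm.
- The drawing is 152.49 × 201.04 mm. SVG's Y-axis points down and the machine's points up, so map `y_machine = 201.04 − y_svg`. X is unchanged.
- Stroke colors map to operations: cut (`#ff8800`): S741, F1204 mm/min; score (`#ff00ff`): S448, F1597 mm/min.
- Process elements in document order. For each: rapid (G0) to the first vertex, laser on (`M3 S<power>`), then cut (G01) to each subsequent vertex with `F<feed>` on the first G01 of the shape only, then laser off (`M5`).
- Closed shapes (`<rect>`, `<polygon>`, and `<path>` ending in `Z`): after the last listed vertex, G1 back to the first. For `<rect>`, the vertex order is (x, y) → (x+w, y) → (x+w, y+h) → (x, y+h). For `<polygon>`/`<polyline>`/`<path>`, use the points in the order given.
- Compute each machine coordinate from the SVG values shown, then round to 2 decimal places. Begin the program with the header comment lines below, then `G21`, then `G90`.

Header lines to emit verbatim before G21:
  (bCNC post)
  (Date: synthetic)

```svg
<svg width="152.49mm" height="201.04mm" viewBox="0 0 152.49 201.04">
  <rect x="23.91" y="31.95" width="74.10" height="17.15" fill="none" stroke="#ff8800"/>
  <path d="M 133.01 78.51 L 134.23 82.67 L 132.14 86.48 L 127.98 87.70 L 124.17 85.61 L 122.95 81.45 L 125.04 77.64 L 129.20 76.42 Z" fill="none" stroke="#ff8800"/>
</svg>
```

1 u = 1 mm; y_m = 201.04 − y.

[1] `<rect>` rectangle, #ff8800→cut S741 F1204: (23.91,169.09) → (98.01,169.09) → (98.01,151.94) → (23.91,151.94) → (23.91,169.09) (closed)

[2] `<path>` regular polygon, #ff8800→cut S741 F1204: (133.01,122.53) → (134.23,118.37) → (132.14,114.56) → (127.98,113.34) → (124.17,115.43) → (122.95,119.59) → (125.04,123.40) → (129.20,124.62) → (133.01,122.53) (closed)

(bCNC post)
(Date: synthetic)
G21
G90
G0 X23.91 Y169.09
M3 S741
G01 X98.01 Y169.09 F1204
G01 X98.01 Y151.94
G01 X23.91 Y151.94
G01 X23.91 Y169.09
M5
G0 X133.01 Y122.53
M3 S741
G01 X134.23 Y118.37 F1204
G01 X132.14 Y114.56
G01 X127.98 Y113.34
G01 X124.17 Y115.43
G01 X122.95 Y119.59
G01 X125.04 Y123.40
G01 X129.20 Y124.62
G01 X133.01 Y122.53
M5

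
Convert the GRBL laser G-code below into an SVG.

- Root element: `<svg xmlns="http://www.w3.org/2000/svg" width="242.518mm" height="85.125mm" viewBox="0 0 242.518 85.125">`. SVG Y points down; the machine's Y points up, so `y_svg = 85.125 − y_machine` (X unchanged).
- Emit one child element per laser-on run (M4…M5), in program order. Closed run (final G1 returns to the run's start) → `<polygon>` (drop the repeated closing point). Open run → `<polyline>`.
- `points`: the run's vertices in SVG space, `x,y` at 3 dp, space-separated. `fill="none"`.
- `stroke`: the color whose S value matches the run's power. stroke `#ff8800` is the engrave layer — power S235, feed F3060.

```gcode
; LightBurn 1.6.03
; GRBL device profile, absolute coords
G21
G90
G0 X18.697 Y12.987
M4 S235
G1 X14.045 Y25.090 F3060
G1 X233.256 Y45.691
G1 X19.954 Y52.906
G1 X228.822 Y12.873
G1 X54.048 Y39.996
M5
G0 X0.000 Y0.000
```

y_svg = 85.125 − y_m. Every run uses S235, so all elements get stroke `#ff8800` (engrave).

[1] open run; points: 18.697,72.138 14.045,60.035 233.256,39.434 19.954,32.219 228.822,72.252 54.048,45.129

<svg xmlns="http://www.w3.org/2000/svg" width="242.518mm" height="85.125mm" viewBox="0 0 242.518 85.125">
  <polyline points="18.697,72.138 14.045,60.035 233.256,39.434 19.954,32.219 228.822,72.252 54.048,45.129" fill="none" stroke="#ff8800"/>
</svg>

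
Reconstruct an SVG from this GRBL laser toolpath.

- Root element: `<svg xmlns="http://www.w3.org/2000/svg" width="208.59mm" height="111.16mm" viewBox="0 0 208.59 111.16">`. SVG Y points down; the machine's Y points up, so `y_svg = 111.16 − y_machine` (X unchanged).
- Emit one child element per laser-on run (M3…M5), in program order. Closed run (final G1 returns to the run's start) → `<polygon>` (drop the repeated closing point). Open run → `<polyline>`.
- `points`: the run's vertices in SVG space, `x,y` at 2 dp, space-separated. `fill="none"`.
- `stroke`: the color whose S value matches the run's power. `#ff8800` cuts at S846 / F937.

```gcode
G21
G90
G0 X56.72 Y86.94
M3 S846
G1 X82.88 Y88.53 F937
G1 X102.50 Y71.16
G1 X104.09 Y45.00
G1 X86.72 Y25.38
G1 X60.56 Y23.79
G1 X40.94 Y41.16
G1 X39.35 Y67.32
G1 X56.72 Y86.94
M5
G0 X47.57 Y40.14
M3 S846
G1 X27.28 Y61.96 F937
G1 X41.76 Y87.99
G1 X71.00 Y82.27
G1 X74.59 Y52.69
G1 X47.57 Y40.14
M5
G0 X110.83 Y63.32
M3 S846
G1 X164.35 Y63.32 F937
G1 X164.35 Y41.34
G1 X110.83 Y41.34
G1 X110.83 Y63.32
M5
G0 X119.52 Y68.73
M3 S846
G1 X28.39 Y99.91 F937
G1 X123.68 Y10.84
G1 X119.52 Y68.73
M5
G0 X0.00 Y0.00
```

Machine Y-up, SVG Y-down with viewBox height 111.16, so y_svg = 111.16 − y_machine; X carries over. Every run uses S846, so all elements get stroke `#ff8800` (cut).

Run 1: The run returns to its start, so emit a `<polygon>` with points (Y-flipped): 56.72,24.22 82.88,22.63 102.50,40.00 104.09,66.16 86.72,85.78 60.56,87.37 40.94,70.00 39.35,43.84.

Run 2: The run returns to its start, so emit a `<polygon>` with points (Y-flipped): 47.57,71.02 27.28,49.20 41.76,23.17 71.00,28.89 74.59,58.47.

Run 3: The run returns to its start, so emit a `<polygon>` with points (Y-flipped): 110.83,47.84 164.35,47.84 164.35,69.82 110.83,69.82.

Run 4: The run returns to its start, so emit a `<polygon>` with points (Y-flipped): 119.52,42.43 28.39,11.25 123.68,100.32.

<svg xmlns="http://www.w3.org/2000/svg" width="208.59mm" height="111.16mm" viewBox="0 0 208.59 111.16">
  <polygon points="56.72,24.22 82.88,22.63 102.50,40.00 104.09,66.16 86.72,85.78 60.56,87.37 40.94,70.00 39.35,43.84" fill="none" stroke="#ff8800"/>
  <polygon points="47.57,71.02 27.28,49.20 41.76,23.17 71.00,28.89 74.59,58.47" fill="none" stroke="#ff8800"/>
  <polygon points="110.83,47.84 164.35,47.84 164.35,69.82 110.83,69.82" fill="none" stroke="#ff8800"/>
  <polygon points="119.52,42.43 28.39,11.25 123.68,100.32" fill="none" stroke="#ff8800"/>
</svg>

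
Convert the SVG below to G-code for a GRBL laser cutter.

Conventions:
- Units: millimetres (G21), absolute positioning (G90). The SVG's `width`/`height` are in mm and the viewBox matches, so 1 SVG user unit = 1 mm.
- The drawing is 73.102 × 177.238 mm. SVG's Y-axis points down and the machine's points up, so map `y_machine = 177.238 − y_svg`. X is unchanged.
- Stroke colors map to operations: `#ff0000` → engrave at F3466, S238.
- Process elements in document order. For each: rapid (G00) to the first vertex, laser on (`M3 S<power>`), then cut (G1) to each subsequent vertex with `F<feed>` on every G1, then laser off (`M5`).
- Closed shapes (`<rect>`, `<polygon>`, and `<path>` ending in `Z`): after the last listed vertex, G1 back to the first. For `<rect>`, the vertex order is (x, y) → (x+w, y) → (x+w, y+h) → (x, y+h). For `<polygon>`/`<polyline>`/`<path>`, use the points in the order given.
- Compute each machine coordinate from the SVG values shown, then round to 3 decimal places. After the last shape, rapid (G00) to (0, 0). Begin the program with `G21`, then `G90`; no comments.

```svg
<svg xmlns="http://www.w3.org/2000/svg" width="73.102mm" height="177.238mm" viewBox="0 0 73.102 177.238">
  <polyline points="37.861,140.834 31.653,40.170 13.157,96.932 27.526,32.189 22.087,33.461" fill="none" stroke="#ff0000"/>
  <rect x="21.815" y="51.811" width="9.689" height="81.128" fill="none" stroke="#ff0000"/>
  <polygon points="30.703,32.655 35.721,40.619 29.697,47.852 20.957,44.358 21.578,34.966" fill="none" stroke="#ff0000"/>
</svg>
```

1 u = 1 mm; y_m = 177.238 − y.

[1] `<polyline>` open polyline, #ff0000→engrave S238 F3466: (37.861,36.404) → (31.653,137.068) → (13.157,80.306) → (27.526,145.049) → (22.087,143.777)

[2] `<rect>` rectangle, #ff0000→engrave S238 F3466: (21.815,125.427) → (31.504,125.427) → (31.504,44.299) → (21.815,44.299) → (21.815,125.427) (closed)

[3] `<polygon>` regular polygon, #ff0000→engrave S238 F3466: (30.703,144.583) → (35.721,136.619) → (29.697,129.386) → (20.957,132.880) → (21.578,142.272) → (30.703,144.583) (closed)

G21
G90
G00 X37.861 Y36.404
M3 S238
G1 X31.653 Y137.068 F3466
G1 X13.157 Y80.306 F3466
G1 X27.526 Y145.049 F3466
G1 X22.087 Y143.777 F3466
M5
G00 X21.815 Y125.427
M3 S238
G1 X31.504 Y125.427 F3466
G1 X31.504 Y44.299 F3466
G1 X21.815 Y44.299 F3466
G1 X21.815 Y125.427 F3466
M5
G00 X30.703 Y144.583
M3 S238
G1 X35.721 Y136.619 F3466
G1 X29.697 Y129.386 F3466
G1 X20.957 Y132.880 F3466
G1 X21.578 Y142.272 F3466
G1 X30.703 Y144.583 F3466
M5
G00 X0.000 Y0.000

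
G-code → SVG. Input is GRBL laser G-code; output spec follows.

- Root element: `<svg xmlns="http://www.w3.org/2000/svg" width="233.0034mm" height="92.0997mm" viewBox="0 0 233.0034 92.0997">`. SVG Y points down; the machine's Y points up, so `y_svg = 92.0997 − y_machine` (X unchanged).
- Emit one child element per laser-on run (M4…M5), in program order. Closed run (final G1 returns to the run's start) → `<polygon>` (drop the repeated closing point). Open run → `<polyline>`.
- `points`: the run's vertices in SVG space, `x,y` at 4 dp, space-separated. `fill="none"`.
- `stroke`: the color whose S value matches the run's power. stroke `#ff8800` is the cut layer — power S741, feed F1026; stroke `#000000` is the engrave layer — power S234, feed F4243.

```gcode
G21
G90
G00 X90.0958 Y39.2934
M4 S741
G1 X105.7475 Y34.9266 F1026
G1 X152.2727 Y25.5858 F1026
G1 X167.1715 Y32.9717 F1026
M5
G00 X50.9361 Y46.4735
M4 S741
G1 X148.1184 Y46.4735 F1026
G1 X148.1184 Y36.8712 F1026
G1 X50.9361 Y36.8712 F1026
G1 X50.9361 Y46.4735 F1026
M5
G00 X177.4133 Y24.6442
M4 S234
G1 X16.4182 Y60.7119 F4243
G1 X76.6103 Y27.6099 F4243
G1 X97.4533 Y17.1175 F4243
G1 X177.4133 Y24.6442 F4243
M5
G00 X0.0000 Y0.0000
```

Each laser-on run becomes one SVG element. Flip Y back into SVG space with y_svg = 92.0997 − y_machine.

Run 1: S741 ⇒ cut layer `#ff8800`. The run is open, so emit a `<polyline>` with points (Y-flipped): 90.0958,52.8063 105.7475,57.1731 152.2727,66.5139 167.1715,59.1280.

Run 2: power S741 maps to stroke `#ff8800` (cut). The run returns to its start, so emit a `<polygon>` with points (Y-flipped): 50.9361,45.6262 148.1184,45.6262 148.1184,55.2285 50.9361,55.2285.

Run 3: the run's S234 means `#000000` (engrave). The run returns to its start, so emit a `<polygon>` with points (Y-flipped): 177.4133,67.4555 16.4182,31.3878 76.6103,64.4898 97.4533,74.9822.

<svg xmlns="http://www.w3.org/2000/svg" width="233.0034mm" height="92.0997mm" viewBox="0 0 233.0034 92.0997">
  <polyline points="90.0958,52.8063 105.7475,57.1731 152.2727,66.5139 167.1715,59.1280" fill="none" stroke="#ff8800"/>
  <polygon points="50.9361,45.6262 148.1184,45.6262 148.1184,55.2285 50.9361,55.2285" fill="none" stroke="#ff8800"/>
  <polygon points="177.4133,67.4555 16.4182,31.3878 76.6103,64.4898 97.4533,74.9822" fill="none" stroke="#000000"/>
</svg>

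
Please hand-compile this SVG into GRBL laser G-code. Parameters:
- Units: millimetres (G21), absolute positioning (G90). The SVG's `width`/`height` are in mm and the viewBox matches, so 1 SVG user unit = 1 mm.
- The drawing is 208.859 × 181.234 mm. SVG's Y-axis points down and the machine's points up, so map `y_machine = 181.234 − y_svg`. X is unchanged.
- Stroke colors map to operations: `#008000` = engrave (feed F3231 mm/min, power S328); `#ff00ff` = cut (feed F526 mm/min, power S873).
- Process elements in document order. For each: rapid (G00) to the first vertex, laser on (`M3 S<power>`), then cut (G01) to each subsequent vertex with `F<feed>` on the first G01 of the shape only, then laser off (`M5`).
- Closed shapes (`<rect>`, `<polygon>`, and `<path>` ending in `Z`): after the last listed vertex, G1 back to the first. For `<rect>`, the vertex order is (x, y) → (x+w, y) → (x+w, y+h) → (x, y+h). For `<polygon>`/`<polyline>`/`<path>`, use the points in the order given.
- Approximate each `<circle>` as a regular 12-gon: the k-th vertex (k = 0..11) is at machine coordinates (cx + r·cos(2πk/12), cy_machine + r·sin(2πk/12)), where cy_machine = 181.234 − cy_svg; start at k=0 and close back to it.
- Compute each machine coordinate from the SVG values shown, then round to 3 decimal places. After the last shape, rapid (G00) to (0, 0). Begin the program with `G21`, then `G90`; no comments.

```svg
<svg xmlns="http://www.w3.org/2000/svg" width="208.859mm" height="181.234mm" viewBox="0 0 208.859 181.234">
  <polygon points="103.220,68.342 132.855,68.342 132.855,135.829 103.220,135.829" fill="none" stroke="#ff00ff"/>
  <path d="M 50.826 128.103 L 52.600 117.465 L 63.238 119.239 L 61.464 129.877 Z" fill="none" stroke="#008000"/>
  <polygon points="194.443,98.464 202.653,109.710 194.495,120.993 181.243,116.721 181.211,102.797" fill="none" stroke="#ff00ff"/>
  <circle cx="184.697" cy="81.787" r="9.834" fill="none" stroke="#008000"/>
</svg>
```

G21
G90
G00 X103.220 Y112.892
M3 S873
G01 X132.855 Y112.892 F526
G01 X132.855 Y45.405
G01 X103.220 Y45.405
G01 X103.220 Y112.892
M5
G00 X50.826 Y53.131
M3 S328
G01 X52.600 Y63.769 F3231
G01 X63.238 Y61.995
G01 X61.464 Y51.357
G01 X50.826 Y53.131
M5
G00 X194.443 Y82.770
M3 S873
G01 X202.653 Y71.524 F526
G01 X194.495 Y60.241
G01 X181.243 Y64.513
G01 X181.211 Y78.437
G01 X194.443 Y82.770
M5
G00 X194.531 Y99.447
M3 S328
G01 X193.213 Y104.364 F3231
G01 X189.614 Y107.963
G01 X184.697 Y109.281
G01 X179.780 Y107.963
G01 X176.181 Y104.364
G01 X174.863 Y99.447
G01 X176.181 Y94.530
G01 X179.780 Y90.931
G01 X184.697 Y89.613
G01 X189.614 Y90.931
G01 X193.213 Y94.530
G01 X194.531 Y99.447
M5
G00 X0.000 Y0.000

Since the viewBox matches the mm dimensions, user units are millimetres directly. The only transform is the Y-flip y_m = 181.234 − y_svg.

Shape 1 is a rectangle drawn with `<polygon>`. Its stroke #ff00ff means cut at S873, F526. After flipping Y the toolpath is (103.220,112.892) → (132.855,112.892) → (132.855,45.405) → (103.220,45.405) → (103.220,112.892), returning to the start.

Shape 2 is a regular polygon drawn with `<path>`. Its stroke #008000 means engrave at S328, F3231. After flipping Y the toolpath is (50.826,53.131) → (52.600,63.769) → (63.238,61.995) → (61.464,51.357) → (50.826,53.131), returning to the start.

Shape 3 is a regular polygon drawn with `<polygon>`. Its stroke #ff00ff means cut at S873, F526. After flipping Y the toolpath is (194.443,82.770) → (202.653,71.524) → (194.495,60.241) → (181.243,64.513) → (181.211,78.437) → (194.443,82.770), returning to the start.

Shape 4 is a circle drawn with `<circle>`. Its stroke #008000 means engrave at S328, F3231. After flipping Y the toolpath is (194.531,99.447) → (193.213,104.364) → (189.614,107.963) → (184.697,109.281) → (179.780,107.963) → (176.181,104.364) → (174.863,99.447) → (176.181,94.530) → (179.780,90.931) → (184.697,89.613) → (189.614,90.931) → (193.213,94.530) → (194.531,99.447), returning to the start.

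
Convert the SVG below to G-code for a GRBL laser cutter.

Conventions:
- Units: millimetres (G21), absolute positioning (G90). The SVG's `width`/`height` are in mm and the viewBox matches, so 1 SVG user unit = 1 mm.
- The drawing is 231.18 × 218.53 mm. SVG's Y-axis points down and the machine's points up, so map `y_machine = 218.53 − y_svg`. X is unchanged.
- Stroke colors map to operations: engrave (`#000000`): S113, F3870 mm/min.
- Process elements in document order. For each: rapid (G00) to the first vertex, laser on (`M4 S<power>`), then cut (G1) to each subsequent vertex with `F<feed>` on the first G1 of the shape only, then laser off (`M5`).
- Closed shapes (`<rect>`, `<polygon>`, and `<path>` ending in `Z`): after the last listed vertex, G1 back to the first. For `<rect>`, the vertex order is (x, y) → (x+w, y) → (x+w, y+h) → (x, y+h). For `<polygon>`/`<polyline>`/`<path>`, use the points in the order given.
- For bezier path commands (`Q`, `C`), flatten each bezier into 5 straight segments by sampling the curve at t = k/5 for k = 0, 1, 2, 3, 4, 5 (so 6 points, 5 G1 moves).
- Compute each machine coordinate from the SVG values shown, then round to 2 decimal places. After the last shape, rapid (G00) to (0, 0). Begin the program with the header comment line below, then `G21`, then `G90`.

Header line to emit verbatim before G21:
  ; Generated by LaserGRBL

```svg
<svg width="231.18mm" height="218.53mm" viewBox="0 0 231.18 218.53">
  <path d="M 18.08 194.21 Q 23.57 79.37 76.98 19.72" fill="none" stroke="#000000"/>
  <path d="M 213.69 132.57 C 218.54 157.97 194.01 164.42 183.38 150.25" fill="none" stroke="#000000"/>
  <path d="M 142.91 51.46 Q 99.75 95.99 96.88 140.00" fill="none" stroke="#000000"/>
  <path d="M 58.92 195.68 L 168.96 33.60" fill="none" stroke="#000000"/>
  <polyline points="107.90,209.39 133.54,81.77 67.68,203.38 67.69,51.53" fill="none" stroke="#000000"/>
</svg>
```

1 u = 1 mm; y_m = 218.53 − y.

[1] `<path>` quadratic bezier, #000000→engrave S113 F3870: (18.08,24.32) → (22.19,68.05) → (30.14,107.36) → (41.92,142.26) → (57.53,172.74) → (76.98,198.81)

[2] `<path>` cubic bezier, #000000→engrave S113 F3870: (213.69,85.96) → (213.42,73.01) → (208.18,64.68) → (200.04,61.07) → (191.08,62.24) → (183.38,68.28)

[3] `<path>` quadratic bezier, #000000→engrave S113 F3870: (142.91,167.07) → (127.26,149.28) → (114.83,131.53) → (105.62,113.82) → (99.64,96.15) → (96.88,78.53)

[4] `<path>` line segment, #000000→engrave S113 F3870: (58.92,22.85) → (168.96,184.93)

[5] `<polyline>` open polyline, #000000→engrave S113 F3870: (107.90,9.14) → (133.54,136.76) → (67.68,15.15) → (67.69,167.00)

; Generated by LaserGRBL
G21
G90
G00 X18.08 Y24.32
M4 S113
G1 X22.19 Y68.05 F3870
G1 X30.14 Y107.36
G1 X41.92 Y142.26
G1 X57.53 Y172.74
G1 X76.98 Y198.81
M5
G00 X213.69 Y85.96
M4 S113
G1 X213.42 Y73.01 F3870
G1 X208.18 Y64.68
G1 X200.04 Y61.07
G1 X191.08 Y62.24
G1 X183.38 Y68.28
M5
G00 X142.91 Y167.07
M4 S113
G1 X127.26 Y149.28 F3870
G1 X114.83 Y131.53
G1 X105.62 Y113.82
G1 X99.64 Y96.15
G1 X96.88 Y78.53
M5
G00 X58.92 Y22.85
M4 S113
G1 X168.96 Y184.93 F3870
M5
G00 X107.90 Y9.14
M4 S113
G1 X133.54 Y136.76 F3870
G1 X67.68 Y15.15
G1 X67.69 Y167.00
M5
G00 X0.00 Y0.00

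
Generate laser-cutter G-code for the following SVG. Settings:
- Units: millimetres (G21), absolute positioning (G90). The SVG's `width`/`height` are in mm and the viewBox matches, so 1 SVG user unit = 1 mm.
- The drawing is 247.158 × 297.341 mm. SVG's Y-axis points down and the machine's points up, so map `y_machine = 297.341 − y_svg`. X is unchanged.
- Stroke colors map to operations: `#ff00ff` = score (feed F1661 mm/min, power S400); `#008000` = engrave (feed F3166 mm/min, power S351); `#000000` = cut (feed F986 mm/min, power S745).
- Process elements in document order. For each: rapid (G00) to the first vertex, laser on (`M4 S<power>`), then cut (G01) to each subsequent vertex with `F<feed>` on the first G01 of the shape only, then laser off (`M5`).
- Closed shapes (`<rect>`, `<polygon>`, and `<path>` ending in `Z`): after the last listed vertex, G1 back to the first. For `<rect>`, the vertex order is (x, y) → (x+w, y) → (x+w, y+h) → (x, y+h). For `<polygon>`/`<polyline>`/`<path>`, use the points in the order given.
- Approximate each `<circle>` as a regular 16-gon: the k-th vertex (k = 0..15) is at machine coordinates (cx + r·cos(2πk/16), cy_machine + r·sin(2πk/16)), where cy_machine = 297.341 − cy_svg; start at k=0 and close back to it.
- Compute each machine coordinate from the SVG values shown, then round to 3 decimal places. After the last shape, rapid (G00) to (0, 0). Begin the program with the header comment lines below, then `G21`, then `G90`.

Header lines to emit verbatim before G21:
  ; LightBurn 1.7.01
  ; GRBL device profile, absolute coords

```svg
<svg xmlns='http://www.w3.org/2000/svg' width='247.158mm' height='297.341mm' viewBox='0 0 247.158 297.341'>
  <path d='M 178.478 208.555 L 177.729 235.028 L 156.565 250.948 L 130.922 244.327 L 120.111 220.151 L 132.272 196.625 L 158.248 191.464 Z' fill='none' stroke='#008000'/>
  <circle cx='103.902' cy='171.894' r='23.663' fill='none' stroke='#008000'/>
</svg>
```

viewBox `0 0 247.158 297.341` with mm width/height → 1 unit = 1 mm. Flip: y_m = 297.341 − y_svg.

**Shape 1** — `<path>` regular polygon, stroke `#008000` → engrave (S351, F3166). Machine vertices: (178.478,88.786) → (177.729,62.313) → (156.565,46.393) → (130.922,53.014) → (120.111,77.190) → (132.272,100.716) → (158.248,105.877) → (178.478,88.786). Closed: final G1 returns to the first vertex.

**Shape 2** — `<circle>` circle, stroke `#008000` → engrave (S351, F3166). Machine vertices: (127.565,125.447) → (125.764,134.502) → (120.634,142.179) → (112.957,147.309) → (103.902,149.110) → (94.847,147.309) → (87.170,142.179) → (82.040,134.502) → (80.239,125.447) → (82.040,116.392) → (87.170,108.715) → (94.847,103.585) → (103.902,101.784) → (112.957,103.585) → (120.634,108.715) → (125.764,116.392) → (127.565,125.447). Closed: final G1 returns to the first vertex.

; LightBurn 1.7.01
; GRBL device profile, absolute coords
G21
G90
G00 X178.478 Y88.786
M4 S351
G01 X177.729 Y62.313 F3166
G01 X156.565 Y46.393
G01 X130.922 Y53.014
G01 X120.111 Y77.190
G01 X132.272 Y100.716
G01 X158.248 Y105.877
G01 X178.478 Y88.786
M5
G00 X127.565 Y125.447
M4 S351
G01 X125.764 Y134.502 F3166
G01 X120.634 Y142.179
G01 X112.957 Y147.309
G01 X103.902 Y149.110
G01 X94.847 Y147.309
G01 X87.170 Y142.179
G01 X82.040 Y134.502
G01 X80.239 Y125.447
G01 X82.040 Y116.392
G01 X87.170 Y108.715
G01 X94.847 Y103.585
G01 X103.902 Y101.784
G01 X112.957 Y103.585
G01 X120.634 Y108.715
G01 X125.764 Y116.392
G01 X127.565 Y125.447
M5
G00 X0.000 Y0.000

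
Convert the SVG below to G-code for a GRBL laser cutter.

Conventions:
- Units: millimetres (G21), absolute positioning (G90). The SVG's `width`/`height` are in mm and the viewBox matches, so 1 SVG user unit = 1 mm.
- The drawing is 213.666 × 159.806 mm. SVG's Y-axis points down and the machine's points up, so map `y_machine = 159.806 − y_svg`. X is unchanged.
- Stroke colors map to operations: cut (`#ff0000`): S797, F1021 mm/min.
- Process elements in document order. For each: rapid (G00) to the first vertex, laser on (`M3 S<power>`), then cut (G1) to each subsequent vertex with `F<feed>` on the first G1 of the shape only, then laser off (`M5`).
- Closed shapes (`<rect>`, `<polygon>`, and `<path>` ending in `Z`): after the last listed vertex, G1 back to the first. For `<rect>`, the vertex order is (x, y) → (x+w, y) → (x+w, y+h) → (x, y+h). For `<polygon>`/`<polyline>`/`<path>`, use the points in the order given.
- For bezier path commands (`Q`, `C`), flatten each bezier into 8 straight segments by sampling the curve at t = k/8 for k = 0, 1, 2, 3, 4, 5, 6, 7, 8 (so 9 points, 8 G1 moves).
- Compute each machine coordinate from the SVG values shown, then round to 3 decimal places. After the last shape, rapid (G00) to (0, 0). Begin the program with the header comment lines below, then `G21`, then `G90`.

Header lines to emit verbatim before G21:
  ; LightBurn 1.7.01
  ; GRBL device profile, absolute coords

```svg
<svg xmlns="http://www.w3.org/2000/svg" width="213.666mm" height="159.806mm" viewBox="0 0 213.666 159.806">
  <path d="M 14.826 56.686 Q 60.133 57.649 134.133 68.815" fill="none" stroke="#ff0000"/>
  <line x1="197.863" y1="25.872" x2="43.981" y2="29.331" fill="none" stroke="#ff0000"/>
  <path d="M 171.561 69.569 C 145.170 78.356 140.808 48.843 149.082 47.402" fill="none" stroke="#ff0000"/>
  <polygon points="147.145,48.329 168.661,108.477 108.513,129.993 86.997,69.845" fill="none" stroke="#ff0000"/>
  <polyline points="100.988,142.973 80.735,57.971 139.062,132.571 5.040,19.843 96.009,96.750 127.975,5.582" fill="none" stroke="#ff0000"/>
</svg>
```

1 u = 1 mm; y_m = 159.806 − y.

[1] `<path>` quadratic bezier, #ff0000→cut S797 F1021: (14.826,103.120) → (26.601,102.720) → (39.273,102.001) → (52.841,100.963) → (67.306,99.606) → (82.668,97.931) → (98.926,95.936) → (116.081,93.623) → (134.133,90.991)

[2] `<line>` line segment, #ff0000→cut S797 F1021: (197.863,133.934) → (43.981,130.475)

[3] `<path>` cubic bezier, #ff0000→cut S797 F1021: (171.561,90.237) → (162.679,88.608) → (155.751,89.791) → (150.669,93.009) → (147.322,97.485) → (145.600,102.440) → (145.393,107.097) → (146.590,110.677) → (149.082,112.404)

[4] `<polygon>` regular polygon, #ff0000→cut S797 F1021: (147.145,111.477) → (168.661,51.329) → (108.513,29.813) → (86.997,89.961) → (147.145,111.477) (closed)

[5] `<polyline>` open polyline, #ff0000→cut S797 F1021: (100.988,16.833) → (80.735,101.835) → (139.062,27.235) → (5.040,139.963) → (96.009,63.056) → (127.975,154.224)

; LightBurn 1.7.01
; GRBL device profile, absolute coords
G21
G90
G00 X14.826 Y103.120
M3 S797
G1 X26.601 Y102.720 F1021
G1 X39.273 Y102.001
G1 X52.841 Y100.963
G1 X67.306 Y99.606
G1 X82.668 Y97.931
G1 X98.926 Y95.936
G1 X116.081 Y93.623
G1 X134.133 Y90.991
M5
G00 X197.863 Y133.934
M3 S797
G1 X43.981 Y130.475 F1021
M5
G00 X171.561 Y90.237
M3 S797
G1 X162.679 Y88.608 F1021
G1 X155.751 Y89.791
G1 X150.669 Y93.009
G1 X147.322 Y97.485
G1 X145.600 Y102.440
G1 X145.393 Y107.097
G1 X146.590 Y110.677
G1 X149.082 Y112.404
M5
G00 X147.145 Y111.477
M3 S797
G1 X168.661 Y51.329 F1021
G1 X108.513 Y29.813
G1 X86.997 Y89.961
G1 X147.145 Y111.477
M5
G00 X100.988 Y16.833
M3 S797
G1 X80.735 Y101.835 F1021
G1 X139.062 Y27.235
G1 X5.040 Y139.963
G1 X96.009 Y63.056
G1 X127.975 Y154.224
M5
G00 X0.000 Y0.000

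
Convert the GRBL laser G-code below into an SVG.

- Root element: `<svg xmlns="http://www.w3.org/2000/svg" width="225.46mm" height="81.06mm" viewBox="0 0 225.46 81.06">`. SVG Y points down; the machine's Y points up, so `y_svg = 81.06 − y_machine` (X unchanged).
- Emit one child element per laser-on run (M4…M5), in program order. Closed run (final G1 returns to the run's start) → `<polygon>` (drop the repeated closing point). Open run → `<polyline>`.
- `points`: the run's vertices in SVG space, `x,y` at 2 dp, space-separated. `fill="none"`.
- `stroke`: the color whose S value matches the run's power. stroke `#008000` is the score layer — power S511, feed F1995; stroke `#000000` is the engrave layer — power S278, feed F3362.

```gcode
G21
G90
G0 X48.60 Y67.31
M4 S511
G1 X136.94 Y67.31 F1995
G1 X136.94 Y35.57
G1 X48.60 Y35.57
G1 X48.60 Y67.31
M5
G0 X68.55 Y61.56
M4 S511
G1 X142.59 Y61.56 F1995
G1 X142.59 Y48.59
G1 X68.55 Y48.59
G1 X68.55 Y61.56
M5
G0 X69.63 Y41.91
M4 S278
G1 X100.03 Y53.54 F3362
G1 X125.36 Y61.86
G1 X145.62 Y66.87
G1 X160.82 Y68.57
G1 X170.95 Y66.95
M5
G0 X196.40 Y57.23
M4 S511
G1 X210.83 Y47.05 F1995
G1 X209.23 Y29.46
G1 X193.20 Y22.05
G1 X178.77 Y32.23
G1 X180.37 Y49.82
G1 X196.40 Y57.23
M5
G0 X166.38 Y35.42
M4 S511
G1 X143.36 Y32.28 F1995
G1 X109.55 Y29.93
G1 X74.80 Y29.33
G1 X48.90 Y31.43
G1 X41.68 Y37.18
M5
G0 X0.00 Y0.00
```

Machine Y-up, SVG Y-down with viewBox height 81.06, so y_svg = 81.06 − y_machine; X carries over.

Run 1: the run's S511 means `#008000` (score). The run returns to its start, so emit a `<polygon>` with points (Y-flipped): 48.60,13.75 136.94,13.75 136.94,45.49 48.60,45.49.

Run 2: S511 ⇒ score layer `#008000`. The run returns to its start, so emit a `<polygon>` with points (Y-flipped): 68.55,19.50 142.59,19.50 142.59,32.47 68.55,32.47.

Run 3: power S278 maps to stroke `#000000` (engrave). The run is open, so emit a `<polyline>` with points (Y-flipped): 69.63,39.15 100.03,27.52 125.36,19.20 145.62,14.19 160.82,12.49 170.95,14.11.

Run 4: power S511 maps to stroke `#008000` (score). The run returns to its start, so emit a `<polygon>` with points (Y-flipped): 196.40,23.83 210.83,34.01 209.23,51.60 193.20,59.01 178.77,48.83 180.37,31.24.

Run 5: the run's S511 means `#008000` (score). The run is open, so emit a `<polyline>` with points (Y-flipped): 166.38,45.64 143.36,48.78 109.55,51.13 74.80,51.73 48.90,49.63 41.68,43.88.

<svg xmlns="http://www.w3.org/2000/svg" width="225.46mm" height="81.06mm" viewBox="0 0 225.46 81.06">
  <polygon points="48.60,13.75 136.94,13.75 136.94,45.49 48.60,45.49" fill="none" stroke="#008000"/>
  <polygon points="68.55,19.50 142.59,19.50 142.59,32.47 68.55,32.47" fill="none" stroke="#008000"/>
  <polyline points="69.63,39.15 100.03,27.52 125.36,19.20 145.62,14.19 160.82,12.49 170.95,14.11" fill="none" stroke="#000000"/>
  <polygon points="196.40,23.83 210.83,34.01 209.23,51.60 193.20,59.01 178.77,48.83 180.37,31.24" fill="none" stroke="#008000"/>
  <polyline points="166.38,45.64 143.36,48.78 109.55,51.13 74.80,51.73 48.90,49.63 41.68,43.88" fill="none" stroke="#008000"/>
</svg>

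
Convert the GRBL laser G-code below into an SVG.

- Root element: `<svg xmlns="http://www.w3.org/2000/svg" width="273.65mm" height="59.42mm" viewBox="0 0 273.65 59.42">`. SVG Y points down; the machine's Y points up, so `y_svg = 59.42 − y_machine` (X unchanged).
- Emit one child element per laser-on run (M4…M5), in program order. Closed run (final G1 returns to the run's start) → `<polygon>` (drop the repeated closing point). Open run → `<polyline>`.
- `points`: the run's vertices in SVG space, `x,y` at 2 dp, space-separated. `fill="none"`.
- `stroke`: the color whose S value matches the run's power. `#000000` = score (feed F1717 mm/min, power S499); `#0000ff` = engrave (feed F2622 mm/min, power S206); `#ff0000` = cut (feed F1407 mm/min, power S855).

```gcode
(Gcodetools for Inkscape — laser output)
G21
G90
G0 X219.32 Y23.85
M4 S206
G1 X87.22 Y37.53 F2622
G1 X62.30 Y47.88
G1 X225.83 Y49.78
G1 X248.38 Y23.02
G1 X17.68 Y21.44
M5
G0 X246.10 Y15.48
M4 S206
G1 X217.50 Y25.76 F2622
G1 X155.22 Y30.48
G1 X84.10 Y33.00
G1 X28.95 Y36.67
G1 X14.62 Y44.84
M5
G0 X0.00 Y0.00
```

<svg xmlns="http://www.w3.org/2000/svg" width="273.65mm" height="59.42mm" viewBox="0 0 273.65 59.42">
  <polyline points="219.32,35.57 87.22,21.89 62.30,11.54 225.83,9.64 248.38,36.40 17.68,37.98" fill="none" stroke="#0000ff"/>
  <polyline points="246.10,43.94 217.50,33.66 155.22,28.94 84.10,26.42 28.95,22.75 14.62,14.58" fill="none" stroke="#0000ff"/>
</svg>

y_svg = 59.42 − y_m. Every run uses S206, so all elements get stroke `#0000ff` (engrave).

[1] open run; points: 219.32,35.57 87.22,21.89 62.30,11.54 225.83,9.64 248.38,36.40 17.68,37.98

[2] open run; points: 246.10,43.94 217.50,33.66 155.22,28.94 84.10,26.42 28.95,22.75 14.62,14.58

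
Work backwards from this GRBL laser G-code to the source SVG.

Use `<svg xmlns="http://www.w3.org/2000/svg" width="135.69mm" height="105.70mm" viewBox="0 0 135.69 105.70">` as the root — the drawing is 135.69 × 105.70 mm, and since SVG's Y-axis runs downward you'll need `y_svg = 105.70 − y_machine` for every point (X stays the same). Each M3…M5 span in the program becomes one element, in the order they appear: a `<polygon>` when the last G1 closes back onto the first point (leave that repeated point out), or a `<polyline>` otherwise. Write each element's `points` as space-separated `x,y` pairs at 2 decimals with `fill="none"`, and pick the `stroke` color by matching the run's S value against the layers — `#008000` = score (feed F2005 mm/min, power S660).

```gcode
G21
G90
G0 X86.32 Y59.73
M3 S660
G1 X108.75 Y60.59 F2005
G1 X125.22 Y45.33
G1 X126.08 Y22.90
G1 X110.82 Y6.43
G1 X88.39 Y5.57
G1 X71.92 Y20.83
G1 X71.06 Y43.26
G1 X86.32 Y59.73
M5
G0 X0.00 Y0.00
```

y_svg = 105.70 − y_m. Every run uses S660, so all elements get stroke `#008000` (score).

[1] closed run; points: 86.32,45.97 108.75,45.11 125.22,60.37 126.08,82.80 110.82,99.27 88.39,100.13 71.92,84.87 71.06,62.44

<svg xmlns="http://www.w3.org/2000/svg" width="135.69mm" height="105.70mm" viewBox="0 0 135.69 105.70">
  <polygon points="86.32,45.97 108.75,45.11 125.22,60.37 126.08,82.80 110.82,99.27 88.39,100.13 71.92,84.87 71.06,62.44" fill="none" stroke="#008000"/>
</svg>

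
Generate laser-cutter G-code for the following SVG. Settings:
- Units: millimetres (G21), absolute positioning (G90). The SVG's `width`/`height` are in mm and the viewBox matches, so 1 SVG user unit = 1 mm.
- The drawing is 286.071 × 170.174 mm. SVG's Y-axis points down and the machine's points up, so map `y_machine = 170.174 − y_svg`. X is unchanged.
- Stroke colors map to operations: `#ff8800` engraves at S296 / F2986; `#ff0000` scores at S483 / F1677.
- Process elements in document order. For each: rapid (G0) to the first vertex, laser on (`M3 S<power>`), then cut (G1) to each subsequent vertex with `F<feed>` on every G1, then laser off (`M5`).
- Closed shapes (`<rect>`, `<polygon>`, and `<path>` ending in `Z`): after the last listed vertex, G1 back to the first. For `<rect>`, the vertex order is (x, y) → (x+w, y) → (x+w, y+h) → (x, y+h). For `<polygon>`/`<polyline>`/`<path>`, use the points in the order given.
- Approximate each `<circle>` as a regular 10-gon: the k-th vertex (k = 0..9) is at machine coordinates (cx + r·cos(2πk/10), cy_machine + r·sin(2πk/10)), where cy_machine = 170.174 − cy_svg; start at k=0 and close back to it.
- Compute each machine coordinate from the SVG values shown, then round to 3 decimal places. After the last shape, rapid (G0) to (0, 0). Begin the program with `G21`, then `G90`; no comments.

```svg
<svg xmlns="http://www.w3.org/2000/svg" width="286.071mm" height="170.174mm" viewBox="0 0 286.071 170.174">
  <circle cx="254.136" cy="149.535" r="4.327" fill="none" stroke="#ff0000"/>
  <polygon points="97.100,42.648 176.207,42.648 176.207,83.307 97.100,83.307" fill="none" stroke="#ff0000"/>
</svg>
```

viewBox `0 0 286.071 170.174` with mm width/height → 1 unit = 1 mm. Flip: y_m = 170.174 − y_svg.

**Shape 1** — `<circle>` circle, stroke `#ff0000` → score (S483, F1677). Machine vertices: (258.463,20.639) → (257.637,23.182) → (255.473,24.754) → (252.799,24.754) → (250.635,23.182) → (249.809,20.639) → (250.635,18.096) → (252.799,16.524) → (255.473,16.524) → (257.637,18.096) → (258.463,20.639). Closed: final G1 returns to the first vertex.

**Shape 2** — `<polygon>` rectangle, stroke `#ff0000` → score (S483, F1677). Machine vertices: (97.100,127.526) → (176.207,127.526) → (176.207,86.867) → (97.100,86.867) → (97.100,127.526). Closed: final G1 returns to the first vertex.

G21
G90
G0 X258.463 Y20.639
M3 S483
G1 X257.637 Y23.182 F1677
G1 X255.473 Y24.754 F1677
G1 X252.799 Y24.754 F1677
G1 X250.635 Y23.182 F1677
G1 X249.809 Y20.639 F1677
G1 X250.635 Y18.096 F1677
G1 X252.799 Y16.524 F1677
G1 X255.473 Y16.524 F1677
G1 X257.637 Y18.096 F1677
G1 X258.463 Y20.639 F1677
M5
G0 X97.100 Y127.526
M3 S483
G1 X176.207 Y127.526 F1677
G1 X176.207 Y86.867 F1677
G1 X97.100 Y86.867 F1677
G1 X97.100 Y127.526 F1677
M5
G0 X0.000 Y0.000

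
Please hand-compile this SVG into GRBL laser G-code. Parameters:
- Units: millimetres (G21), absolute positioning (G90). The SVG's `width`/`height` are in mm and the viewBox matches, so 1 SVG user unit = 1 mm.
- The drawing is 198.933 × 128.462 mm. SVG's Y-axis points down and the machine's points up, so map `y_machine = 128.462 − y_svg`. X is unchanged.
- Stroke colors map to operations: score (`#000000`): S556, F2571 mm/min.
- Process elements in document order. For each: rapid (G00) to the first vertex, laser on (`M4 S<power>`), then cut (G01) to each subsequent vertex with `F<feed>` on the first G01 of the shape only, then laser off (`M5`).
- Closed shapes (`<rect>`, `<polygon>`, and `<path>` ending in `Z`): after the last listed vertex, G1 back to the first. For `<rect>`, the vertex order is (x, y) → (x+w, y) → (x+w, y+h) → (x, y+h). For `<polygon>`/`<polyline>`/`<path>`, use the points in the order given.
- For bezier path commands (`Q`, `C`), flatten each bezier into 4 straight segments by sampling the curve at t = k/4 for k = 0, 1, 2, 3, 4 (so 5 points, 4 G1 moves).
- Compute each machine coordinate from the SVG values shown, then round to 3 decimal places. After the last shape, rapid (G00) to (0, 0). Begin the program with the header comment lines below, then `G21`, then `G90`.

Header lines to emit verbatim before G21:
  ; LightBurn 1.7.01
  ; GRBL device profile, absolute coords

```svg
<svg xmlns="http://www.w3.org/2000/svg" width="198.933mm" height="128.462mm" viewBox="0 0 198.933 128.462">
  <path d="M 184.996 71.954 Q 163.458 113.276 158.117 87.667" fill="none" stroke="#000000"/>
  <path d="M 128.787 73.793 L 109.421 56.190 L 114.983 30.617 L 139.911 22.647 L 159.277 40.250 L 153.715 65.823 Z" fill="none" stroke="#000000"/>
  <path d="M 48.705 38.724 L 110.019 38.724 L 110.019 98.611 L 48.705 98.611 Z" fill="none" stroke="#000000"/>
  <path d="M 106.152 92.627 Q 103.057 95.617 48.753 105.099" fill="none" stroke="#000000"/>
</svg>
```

; LightBurn 1.7.01
; GRBL device profile, absolute coords
G21
G90
G00 X184.996 Y56.508
M4 S556
G01 X175.239 Y40.030 F2571
G01 X167.507 Y31.919
G01 X161.800 Y32.174
G01 X158.117 Y40.795
M5
G00 X128.787 Y54.669
M4 S556
G01 X109.421 Y72.272 F2571
G01 X114.983 Y97.845
G01 X139.911 Y105.815
G01 X159.277 Y88.212
G01 X153.715 Y62.639
G01 X128.787 Y54.669
M5
G00 X48.705 Y89.738
M4 S556
G01 X110.019 Y89.738 F2571
G01 X110.019 Y29.851
G01 X48.705 Y29.851
G01 X48.705 Y89.738
M5
G00 X106.152 Y35.835
M4 S556
G01 X101.404 Y33.934 F2571
G01 X90.255 Y31.222
G01 X72.704 Y27.698
G01 X48.753 Y23.363
M5
G00 X0.000 Y0.000

viewBox `0 0 198.933 128.462` with mm width/height → 1 unit = 1 mm. Flip: y_m = 128.462 − y_svg.

**Shape 1** — `<path>` quadratic bezier, stroke `#000000` → score (S556, F2571). Control points (SVG): P0=(184.996,71.954), P1=(163.458,113.276), P2=(158.117,87.667); sampled at t=k/4. Machine vertices: (184.996,56.508) → (175.239,40.030) → (167.507,31.919) → (161.800,32.174) → (158.117,40.795). Open path.

**Shape 2** — `<path>` regular polygon, stroke `#000000` → score (S556, F2571). Machine vertices: (128.787,54.669) → (109.421,72.272) → (114.983,97.845) → (139.911,105.815) → (159.277,88.212) → (153.715,62.639) → (128.787,54.669). Closed: final G1 returns to the first vertex.

**Shape 3** — `<path>` rectangle, stroke `#000000` → score (S556, F2571). Machine vertices: (48.705,89.738) → (110.019,89.738) → (110.019,29.851) → (48.705,29.851) → (48.705,89.738). Closed: final G1 returns to the first vertex.

**Shape 4** — `<path>` quadratic bezier, stroke `#000000` → score (S556, F2571). Control points (SVG): P0=(106.152,92.627), P1=(103.057,95.617), P2=(48.753,105.099); sampled at t=k/4. Machine vertices: (106.152,35.835) → (101.404,33.934) → (90.255,31.222) → (72.704,27.698) → (48.753,23.363). Open path.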